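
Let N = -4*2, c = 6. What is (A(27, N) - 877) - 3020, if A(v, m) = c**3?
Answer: -3681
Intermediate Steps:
N = -8
A(v, m) = 216 (A(v, m) = 6**3 = 216)
(A(27, N) - 877) - 3020 = (216 - 877) - 3020 = -661 - 3020 = -3681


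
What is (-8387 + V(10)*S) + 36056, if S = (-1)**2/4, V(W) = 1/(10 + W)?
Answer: 2213521/80 ≈ 27669.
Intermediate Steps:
S = 1/4 (S = 1*(1/4) = 1/4 ≈ 0.25000)
(-8387 + V(10)*S) + 36056 = (-8387 + (1/4)/(10 + 10)) + 36056 = (-8387 + (1/4)/20) + 36056 = (-8387 + (1/20)*(1/4)) + 36056 = (-8387 + 1/80) + 36056 = -670959/80 + 36056 = 2213521/80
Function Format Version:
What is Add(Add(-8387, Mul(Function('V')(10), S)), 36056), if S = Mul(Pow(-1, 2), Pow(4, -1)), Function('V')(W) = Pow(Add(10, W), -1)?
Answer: Rational(2213521, 80) ≈ 27669.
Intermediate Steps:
S = Rational(1, 4) (S = Mul(1, Rational(1, 4)) = Rational(1, 4) ≈ 0.25000)
Add(Add(-8387, Mul(Function('V')(10), S)), 36056) = Add(Add(-8387, Mul(Pow(Add(10, 10), -1), Rational(1, 4))), 36056) = Add(Add(-8387, Mul(Pow(20, -1), Rational(1, 4))), 36056) = Add(Add(-8387, Mul(Rational(1, 20), Rational(1, 4))), 36056) = Add(Add(-8387, Rational(1, 80)), 36056) = Add(Rational(-670959, 80), 36056) = Rational(2213521, 80)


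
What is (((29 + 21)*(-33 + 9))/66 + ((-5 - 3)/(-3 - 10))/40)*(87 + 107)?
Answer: -2519866/715 ≈ -3524.3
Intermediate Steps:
(((29 + 21)*(-33 + 9))/66 + ((-5 - 3)/(-3 - 10))/40)*(87 + 107) = ((50*(-24))*(1/66) - 8/(-13)*(1/40))*194 = (-1200*1/66 - 8*(-1/13)*(1/40))*194 = (-200/11 + (8/13)*(1/40))*194 = (-200/11 + 1/65)*194 = -12989/715*194 = -2519866/715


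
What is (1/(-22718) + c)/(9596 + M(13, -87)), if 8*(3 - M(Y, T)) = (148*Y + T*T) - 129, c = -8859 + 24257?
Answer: 116603921/63826221 ≈ 1.8269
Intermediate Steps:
c = 15398
M(Y, T) = 153/8 - 37*Y/2 - T**2/8 (M(Y, T) = 3 - ((148*Y + T*T) - 129)/8 = 3 - ((148*Y + T**2) - 129)/8 = 3 - ((T**2 + 148*Y) - 129)/8 = 3 - (-129 + T**2 + 148*Y)/8 = 3 + (129/8 - 37*Y/2 - T**2/8) = 153/8 - 37*Y/2 - T**2/8)
(1/(-22718) + c)/(9596 + M(13, -87)) = (1/(-22718) + 15398)/(9596 + (153/8 - 37/2*13 - 1/8*(-87)**2)) = (-1/22718 + 15398)/(9596 + (153/8 - 481/2 - 1/8*7569)) = 349811763/(22718*(9596 + (153/8 - 481/2 - 7569/8))) = 349811763/(22718*(9596 - 2335/2)) = 349811763/(22718*(16857/2)) = (349811763/22718)*(2/16857) = 116603921/63826221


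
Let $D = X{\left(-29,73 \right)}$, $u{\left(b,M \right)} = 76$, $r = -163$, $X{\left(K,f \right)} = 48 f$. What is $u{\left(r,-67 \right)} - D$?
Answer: $-3428$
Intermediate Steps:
$D = 3504$ ($D = 48 \cdot 73 = 3504$)
$u{\left(r,-67 \right)} - D = 76 - 3504 = -3428$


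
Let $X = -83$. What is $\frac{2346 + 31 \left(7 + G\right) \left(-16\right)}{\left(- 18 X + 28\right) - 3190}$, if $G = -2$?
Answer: $\frac{67}{834} \approx 0.080336$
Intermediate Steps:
$\frac{2346 + 31 \left(7 + G\right) \left(-16\right)}{\left(- 18 X + 28\right) - 3190} = \frac{2346 + 31 \left(7 - 2\right) \left(-16\right)}{\left(\left(-18\right) \left(-83\right) + 28\right) - 3190} = \frac{2346 + 31 \cdot 5 \left(-16\right)}{\left(1494 + 28\right) - 3190} = \frac{2346 + 155 \left(-16\right)}{1522 - 3190} = \frac{2346 - 2480}{-1668} = \left(-134\right) \left(- \frac{1}{1668}\right) = \frac{67}{834}$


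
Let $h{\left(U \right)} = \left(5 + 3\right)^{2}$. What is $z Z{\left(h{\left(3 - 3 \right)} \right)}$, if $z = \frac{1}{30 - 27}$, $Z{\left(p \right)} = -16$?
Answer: $- \frac{16}{3} \approx -5.3333$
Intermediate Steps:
$h{\left(U \right)} = 64$ ($h{\left(U \right)} = 8^{2} = 64$)
$z = \frac{1}{3} \approx 0.33333$
$z Z{\left(h{\left(3 - 3 \right)} \right)} = \frac{1}{3} \left(-16\right) = - \frac{16}{3}$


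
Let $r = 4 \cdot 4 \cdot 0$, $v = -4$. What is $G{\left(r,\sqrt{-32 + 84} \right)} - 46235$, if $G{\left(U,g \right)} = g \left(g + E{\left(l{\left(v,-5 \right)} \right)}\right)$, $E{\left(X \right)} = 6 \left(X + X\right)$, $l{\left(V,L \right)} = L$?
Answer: $-46183 - 120 \sqrt{13} \approx -46616.0$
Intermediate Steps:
$E{\left(X \right)} = 12 X$ ($E{\left(X \right)} = 6 \cdot 2 X = 12 X$)
$r = 0$ ($r = 16 \cdot 0 = 0$)
$G{\left(U,g \right)} = g \left(-60 + g\right)$ ($G{\left(U,g \right)} = g \left(g + 12 \left(-5\right)\right) = g \left(g - 60\right) = g \left(-60 + g\right)$)
$G{\left(r,\sqrt{-32 + 84} \right)} - 46235 = \sqrt{-32 + 84} \left(-60 + \sqrt{-32 + 84}\right) - 46235 = \sqrt{52} \left(-60 + \sqrt{52}\right) - 46235 = 2 \sqrt{13} \left(-60 + 2 \sqrt{13}\right) - 46235 = -46235 + 2 \sqrt{13} \left(-60 + 2 \sqrt{13}\right)$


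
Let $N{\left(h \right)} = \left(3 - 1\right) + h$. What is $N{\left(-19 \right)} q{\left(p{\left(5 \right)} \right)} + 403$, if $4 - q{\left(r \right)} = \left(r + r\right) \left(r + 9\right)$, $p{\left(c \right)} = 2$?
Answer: $1083$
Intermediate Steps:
$q{\left(r \right)} = 4 - 2 r \left(9 + r\right)$ ($q{\left(r \right)} = 4 - \left(r + r\right) \left(r + 9\right) = 4 - 2 r \left(9 + r\right)$)
$N{\left(h \right)} = 2 + h$
$N{\left(-19 \right)} q{\left(p{\left(5 \right)} \right)} + 403 = \left(2 - 19\right) \left(4 - 36 - 2 \cdot 2^{2}\right) + 403 = - 17 \left(4 - 36 - 8\right) + 403 = \left(-17\right) \left(-40\right) + 403 = 680 + 403 = 1083$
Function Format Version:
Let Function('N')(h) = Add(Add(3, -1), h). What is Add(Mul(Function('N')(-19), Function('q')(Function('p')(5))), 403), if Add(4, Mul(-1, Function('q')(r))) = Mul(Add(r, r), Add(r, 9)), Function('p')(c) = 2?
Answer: 1083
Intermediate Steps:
Function('q')(r) = Add(4, Mul(-2, r, Add(9, r))) (Function('q')(r) = Add(4, Mul(-1, Mul(Add(r, r), Add(r, 9)))) = Add(4, Mul(-1, Mul(Mul(2, r), Add(9, r)))) = Add(4, Mul(-1, Mul(2, r, Add(9, r)))) = Add(4, Mul(-2, r, Add(9, r))))
Function('N')(h) = Add(2, h)
Add(Mul(Function('N')(-19), Function('q')(Function('p')(5))), 403) = Add(Mul(Add(2, -19), Add(4, Mul(-18, 2), Mul(-2, Pow(2, 2)))), 403) = Add(Mul(-17, Add(4, -36, Mul(-2, 4))), 403) = Add(Mul(-17, Add(4, -36, -8)), 403) = Add(Mul(-17, -40), 403) = Add(680, 403) = 1083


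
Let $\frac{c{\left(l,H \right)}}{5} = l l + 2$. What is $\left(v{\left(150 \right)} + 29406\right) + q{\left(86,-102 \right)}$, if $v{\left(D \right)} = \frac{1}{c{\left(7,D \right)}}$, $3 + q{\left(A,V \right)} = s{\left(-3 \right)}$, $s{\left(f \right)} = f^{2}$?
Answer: $\frac{7500061}{255} \approx 29412.0$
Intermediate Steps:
$c{\left(l,H \right)} = 10 + 5 l^{2}$ ($c{\left(l,H \right)} = 5 \left(l l + 2\right) = 5 \left(l^{2} + 2\right) = 5 \left(2 + l^{2}\right) = 10 + 5 l^{2}$)
$q{\left(A,V \right)} = 6$ ($q{\left(A,V \right)} = -3 + \left(-3\right)^{2} = -3 + 9 = 6$)
$v{\left(D \right)} = \frac{1}{255}$ ($v{\left(D \right)} = \frac{1}{10 + 5 \cdot 7^{2}} = \frac{1}{10 + 5 \cdot 49} = \frac{1}{10 + 245} = \frac{1}{255}$)
$\left(v{\left(150 \right)} + 29406\right) + q{\left(86,-102 \right)} = \left(\frac{1}{255} + 29406\right) + 6 = \frac{7498531}{255} + 6 = \frac{7500061}{255}$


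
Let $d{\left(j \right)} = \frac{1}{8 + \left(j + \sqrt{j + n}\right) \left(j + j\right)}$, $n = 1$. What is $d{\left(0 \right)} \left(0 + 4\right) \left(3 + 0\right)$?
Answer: $\frac{3}{2} \approx 1.5$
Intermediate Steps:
$d{\left(j \right)} = \frac{1}{8 + 2 j \left(j + \sqrt{1 + j}\right)}$ ($d{\left(j \right)} = \frac{1}{8 + \left(j + \sqrt{j + 1}\right) \left(j + j\right)} = \frac{1}{8 + \left(j + \sqrt{1 + j}\right) 2 j} = \frac{1}{8 + 2 j \left(j + \sqrt{1 + j}\right)}$)
$d{\left(0 \right)} \left(0 + 4\right) \left(3 + 0\right) = \frac{1}{2 \left(4 + 0^{2} + 0 \sqrt{1 + 0}\right)} \left(0 + 4\right) \left(3 + 0\right) = \frac{1}{2 \left(4 + 0 + 0 \sqrt{1}\right)} 4 \cdot 3 = \frac{1}{2 \left(4 + 0 + 0 \cdot 1\right)} 12 = \frac{1}{2 \left(4 + 0 + 0\right)} 12 = \frac{1}{2 \cdot 4} \cdot 12 = \frac{1}{2} \cdot \frac{1}{4} \cdot 12 = \frac{1}{8} \cdot 12 = \frac{3}{2}$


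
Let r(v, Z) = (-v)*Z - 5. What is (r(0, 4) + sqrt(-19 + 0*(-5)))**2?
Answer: (5 - I*sqrt(19))**2 ≈ 6.0 - 43.589*I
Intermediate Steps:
r(v, Z) = -5 - Z*v (r(v, Z) = -Z*v - 5 = -5 - Z*v)
(r(0, 4) + sqrt(-19 + 0*(-5)))**2 = ((-5 - 1*4*0) + sqrt(-19 + 0*(-5)))**2 = ((-5 + 0) + sqrt(-19 + 0))**2 = (-5 + sqrt(-19))**2 = (-5 + I*sqrt(19))**2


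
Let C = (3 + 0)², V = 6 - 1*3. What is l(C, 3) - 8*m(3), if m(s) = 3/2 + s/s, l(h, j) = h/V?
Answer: -17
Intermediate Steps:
V = 3 (V = 6 - 3 = 3)
C = 9 (C = 3² = 9)
l(h, j) = h/3
m(s) = 5/2 (m(s) = 3*(½) + 1 = 3/2 + 1 = 5/2)
l(C, 3) - 8*m(3) = (⅓)*9 - 8*5/2 = 3 - 20 = -17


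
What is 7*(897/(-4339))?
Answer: -6279/4339 ≈ -1.4471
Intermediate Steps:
7*(897/(-4339)) = 7*(897*(-1/4339)) = 7*(-897/4339) = -6279/4339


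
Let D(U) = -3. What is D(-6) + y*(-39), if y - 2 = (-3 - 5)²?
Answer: -2577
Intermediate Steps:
y = 66 (y = 2 + (-3 - 5)² = 2 + (-8)² = 2 + 64 = 66)
D(-6) + y*(-39) = -3 + 66*(-39) = -3 - 2574 = -2577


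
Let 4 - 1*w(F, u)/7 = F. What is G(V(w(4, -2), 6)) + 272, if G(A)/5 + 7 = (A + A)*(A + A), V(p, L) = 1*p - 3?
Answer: 417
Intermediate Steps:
w(F, u) = 28 - 7*F
V(p, L) = -3 + p (V(p, L) = p - 3 = -3 + p)
G(A) = -35 + 20*A² (G(A) = -35 + 5*((A + A)*(A + A)) = -35 + 5*((2*A)*(2*A)) = -35 + 5*(4*A²) = -35 + 20*A²)
G(V(w(4, -2), 6)) + 272 = (-35 + 20*(-3 + (28 - 7*4))²) + 272 = (-35 + 20*(-3 + (28 - 28))²) + 272 = (-35 + 20*(-3 + 0)²) + 272 = (-35 + 20*(-3)²) + 272 = (-35 + 20*9) + 272 = (-35 + 180) + 272 = 145 + 272 = 417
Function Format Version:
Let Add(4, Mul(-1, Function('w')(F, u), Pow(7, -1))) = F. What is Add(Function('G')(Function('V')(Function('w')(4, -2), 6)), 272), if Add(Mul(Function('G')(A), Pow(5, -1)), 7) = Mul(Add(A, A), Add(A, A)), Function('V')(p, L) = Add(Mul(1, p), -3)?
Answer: 417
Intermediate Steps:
Function('w')(F, u) = Add(28, Mul(-7, F))
Function('V')(p, L) = Add(-3, p) (Function('V')(p, L) = Add(p, -3) = Add(-3, p))
Function('G')(A) = Add(-35, Mul(20, Pow(A, 2))) (Function('G')(A) = Add(-35, Mul(5, Mul(Add(A, A), Add(A, A)))) = Add(-35, Mul(5, Mul(Mul(2, A), Mul(2, A)))) = Add(-35, Mul(5, Mul(4, Pow(A, 2)))) = Add(-35, Mul(20, Pow(A, 2))))
Add(Function('G')(Function('V')(Function('w')(4, -2), 6)), 272) = Add(Add(-35, Mul(20, Pow(Add(-3, Add(28, Mul(-7, 4))), 2))), 272) = Add(Add(-35, Mul(20, Pow(Add(-3, Add(28, -28)), 2))), 272) = Add(Add(-35, Mul(20, Pow(Add(-3, 0), 2))), 272) = Add(Add(-35, Mul(20, Pow(-3, 2))), 272) = Add(Add(-35, Mul(20, 9)), 272) = Add(Add(-35, 180), 272) = Add(145, 272) = 417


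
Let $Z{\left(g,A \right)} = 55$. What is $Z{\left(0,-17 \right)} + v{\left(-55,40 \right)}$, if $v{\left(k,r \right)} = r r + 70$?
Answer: $1725$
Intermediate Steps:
$v{\left(k,r \right)} = 70 + r^{2}$ ($v{\left(k,r \right)} = r^{2} + 70 = 70 + r^{2}$)
$Z{\left(0,-17 \right)} + v{\left(-55,40 \right)} = 55 + \left(70 + 40^{2}\right) = 55 + \left(70 + 1600\right) = 55 + 1670 = 1725$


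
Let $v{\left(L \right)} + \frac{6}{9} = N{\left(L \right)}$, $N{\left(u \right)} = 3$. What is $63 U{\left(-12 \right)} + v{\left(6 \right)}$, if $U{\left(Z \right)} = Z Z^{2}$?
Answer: $- \frac{326585}{3} \approx -1.0886 \cdot 10^{5}$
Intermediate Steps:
$v{\left(L \right)} = \frac{7}{3}$ ($v{\left(L \right)} = - \frac{2}{3} + 3 = \frac{7}{3}$)
$U{\left(Z \right)} = Z^{3}$
$63 U{\left(-12 \right)} + v{\left(6 \right)} = 63 \left(-12\right)^{3} + \frac{7}{3} = 63 \left(-1728\right) + \frac{7}{3} = -108864 + \frac{7}{3} = - \frac{326585}{3}$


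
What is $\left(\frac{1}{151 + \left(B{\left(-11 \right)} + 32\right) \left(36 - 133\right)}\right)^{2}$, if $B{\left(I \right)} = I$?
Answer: $\frac{1}{3556996} \approx 2.8114 \cdot 10^{-7}$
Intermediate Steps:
$\left(\frac{1}{151 + \left(B{\left(-11 \right)} + 32\right) \left(36 - 133\right)}\right)^{2} = \left(\frac{1}{151 + \left(-11 + 32\right) \left(36 - 133\right)}\right)^{2} = \left(\frac{1}{151 + 21 \left(36 - 133\right)}\right)^{2} = \left(\frac{1}{151 + 21 \left(-97\right)}\right)^{2} = \left(\frac{1}{151 - 2037}\right)^{2} = \left(\frac{1}{-1886}\right)^{2} = \left(- \frac{1}{1886}\right)^{2} = \frac{1}{3556996}$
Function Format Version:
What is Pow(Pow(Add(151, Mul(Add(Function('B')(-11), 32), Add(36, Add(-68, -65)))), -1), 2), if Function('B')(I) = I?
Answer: Rational(1, 3556996) ≈ 2.8114e-7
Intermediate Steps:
Pow(Pow(Add(151, Mul(Add(Function('B')(-11), 32), Add(36, Add(-68, -65)))), -1), 2) = Pow(Pow(Add(151, Mul(Add(-11, 32), Add(36, Add(-68, -65)))), -1), 2) = Pow(Pow(Add(151, Mul(21, Add(36, -133))), -1), 2) = Pow(Pow(Add(151, Mul(21, -97)), -1), 2) = Pow(Pow(Add(151, -2037), -1), 2) = Pow(Pow(-1886, -1), 2) = Pow(Rational(-1, 1886), 2) = Rational(1, 3556996)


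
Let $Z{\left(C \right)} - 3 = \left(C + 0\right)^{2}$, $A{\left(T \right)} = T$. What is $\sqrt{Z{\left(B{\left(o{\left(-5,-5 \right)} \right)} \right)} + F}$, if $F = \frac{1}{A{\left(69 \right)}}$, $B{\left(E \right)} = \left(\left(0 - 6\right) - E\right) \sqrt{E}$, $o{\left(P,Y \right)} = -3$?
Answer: $\frac{i \sqrt{114195}}{69} \approx 4.8975 i$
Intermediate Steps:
$B{\left(E \right)} = \sqrt{E} \left(-6 - E\right)$ ($B{\left(E \right)} = \left(\left(0 - 6\right) - E\right) \sqrt{E} = \left(-6 - E\right) \sqrt{E} = \sqrt{E} \left(-6 - E\right)$)
$F = \frac{1}{69} \approx 0.014493$
$Z{\left(C \right)} = 3 + C^{2}$ ($Z{\left(C \right)} = 3 + \left(C + 0\right)^{2} = 3 + C^{2}$)
$\sqrt{Z{\left(B{\left(o{\left(-5,-5 \right)} \right)} \right)} + F} = \sqrt{\left(3 + \left(\sqrt{-3} \left(-6 - -3\right)\right)^{2}\right) + \frac{1}{69}} = \sqrt{\left(3 + \left(i \sqrt{3} \left(-6 + 3\right)\right)^{2}\right) + \frac{1}{69}} = \sqrt{\left(3 + \left(i \sqrt{3} \left(-3\right)\right)^{2}\right) + \frac{1}{69}} = \sqrt{\left(3 + \left(- 3 i \sqrt{3}\right)^{2}\right) + \frac{1}{69}} = \sqrt{\left(3 - 27\right) + \frac{1}{69}} = \sqrt{-24 + \frac{1}{69}} = \sqrt{- \frac{1655}{69}} = \frac{i \sqrt{114195}}{69}$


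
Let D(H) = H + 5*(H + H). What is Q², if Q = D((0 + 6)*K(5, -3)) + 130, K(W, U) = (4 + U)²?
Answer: 38416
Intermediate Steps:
D(H) = 11*H (D(H) = H + 5*(2*H) = H + 10*H = 11*H)
Q = 196 (Q = 11*((0 + 6)*(4 - 3)²) + 130 = 11*(6*1²) + 130 = 11*(6*1) + 130 = 11*6 + 130 = 66 + 130 = 196)
Q² = 196² = 38416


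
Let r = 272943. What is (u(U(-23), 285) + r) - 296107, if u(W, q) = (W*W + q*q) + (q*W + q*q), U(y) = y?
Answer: 133260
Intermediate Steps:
u(W, q) = W**2 + 2*q**2 + W*q (u(W, q) = (W**2 + q**2) + (W*q + q**2) = (W**2 + q**2) + (q**2 + W*q) = W**2 + 2*q**2 + W*q)
(u(U(-23), 285) + r) - 296107 = (((-23)**2 + 2*285**2 - 23*285) + 272943) - 296107 = ((529 + 2*81225 - 6555) + 272943) - 296107 = ((529 + 162450 - 6555) + 272943) - 296107 = (156424 + 272943) - 296107 = 429367 - 296107 = 133260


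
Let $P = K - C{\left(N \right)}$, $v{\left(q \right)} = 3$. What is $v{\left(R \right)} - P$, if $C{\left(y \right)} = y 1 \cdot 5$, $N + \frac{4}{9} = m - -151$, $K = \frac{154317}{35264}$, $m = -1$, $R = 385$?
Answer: $\frac{236889995}{317376} \approx 746.4$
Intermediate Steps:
$K = \frac{154317}{35264}$ ($K = 154317 \cdot \frac{1}{35264} = \frac{154317}{35264} \approx 4.3761$)
$N = \frac{1346}{9}$ ($N = - \frac{4}{9} - -150 = - \frac{4}{9} + \left(-1 + 151\right) = - \frac{4}{9} + 150 = \frac{1346}{9} \approx 149.56$)
$C{\left(y \right)} = 5 y$ ($C{\left(y \right)} = y 5 = 5 y$)
$P = - \frac{235937867}{317376}$ ($P = \frac{154317}{35264} - 5 \cdot \frac{1346}{9} = \frac{154317}{35264} - \frac{6730}{9} = - \frac{235937867}{317376} \approx -743.4$)
$v{\left(R \right)} - P = 3 - - \frac{235937867}{317376} = 3 + \frac{235937867}{317376} = \frac{236889995}{317376}$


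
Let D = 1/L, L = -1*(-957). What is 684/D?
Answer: 654588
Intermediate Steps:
L = 957
D = 1/957 ≈ 0.0010449
684/D = 684/(1/957) = 684*957 = 654588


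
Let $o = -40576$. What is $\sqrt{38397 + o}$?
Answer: $i \sqrt{2179} \approx 46.68 i$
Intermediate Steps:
$\sqrt{38397 + o} = \sqrt{38397 - 40576} = \sqrt{-2179} = i \sqrt{2179}$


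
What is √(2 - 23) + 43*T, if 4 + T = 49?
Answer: 1935 + I*√21 ≈ 1935.0 + 4.5826*I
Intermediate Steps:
T = 45 (T = -4 + 49 = 45)
√(2 - 23) + 43*T = √(2 - 23) + 43*45 = √(-21) + 1935 = I*√21 + 1935 = 1935 + I*√21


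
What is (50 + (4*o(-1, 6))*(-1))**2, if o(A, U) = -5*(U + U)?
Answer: 84100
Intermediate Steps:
o(A, U) = -10*U
(50 + (4*o(-1, 6))*(-1))**2 = (50 + (4*(-10*6))*(-1))**2 = (50 + (4*(-60))*(-1))**2 = (50 - 240*(-1))**2 = (50 + 240)**2 = 290**2 = 84100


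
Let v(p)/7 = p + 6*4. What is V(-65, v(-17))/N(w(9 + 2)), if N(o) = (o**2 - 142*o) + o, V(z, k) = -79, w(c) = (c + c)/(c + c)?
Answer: 79/140 ≈ 0.56429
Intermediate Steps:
v(p) = 168 + 7*p (v(p) = 7*(p + 6*4) = 7*(p + 24) = 7*(24 + p) = 168 + 7*p)
w(c) = 1 (w(c) = (2*c)/((2*c)) = (2*c)*(1/(2*c)) = 1)
N(o) = o**2 - 141*o
V(-65, v(-17))/N(w(9 + 2)) = -79/(-141 + 1) = -79/(1*(-140)) = -79/(-140) = -79*(-1/140) = 79/140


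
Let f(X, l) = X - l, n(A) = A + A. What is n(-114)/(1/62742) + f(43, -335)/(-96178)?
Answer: -687921608853/48089 ≈ -1.4305e+7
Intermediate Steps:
n(A) = 2*A
n(-114)/(1/62742) + f(43, -335)/(-96178) = (2*(-114))/(1/62742) + (43 - 1*(-335))/(-96178) = -228/1/62742 + (43 + 335)*(-1/96178) = -228*62742 + 378*(-1/96178) = -14305176 - 189/48089 = -687921608853/48089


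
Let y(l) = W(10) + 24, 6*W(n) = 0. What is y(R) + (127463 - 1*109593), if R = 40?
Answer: 17894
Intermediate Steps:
W(n) = 0 (W(n) = (⅙)*0 = 0)
y(l) = 24 (y(l) = 0 + 24 = 24)
y(R) + (127463 - 1*109593) = 24 + (127463 - 1*109593) = 24 + (127463 - 109593) = 24 + 17870 = 17894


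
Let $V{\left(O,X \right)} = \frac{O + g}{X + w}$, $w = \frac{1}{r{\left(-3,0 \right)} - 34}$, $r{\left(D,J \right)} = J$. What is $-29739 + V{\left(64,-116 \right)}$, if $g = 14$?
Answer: $- \frac{39107669}{1315} \approx -29740.0$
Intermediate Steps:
$w = - \frac{1}{34}$ ($w = \frac{1}{0 - 34} = \frac{1}{-34} = - \frac{1}{34} \approx -0.029412$)
$V{\left(O,X \right)} = \frac{14 + O}{- \frac{1}{34} + X}$ ($V{\left(O,X \right)} = \frac{O + 14}{X - \frac{1}{34}} = \frac{14 + O}{- \frac{1}{34} + X}$)
$-29739 + V{\left(64,-116 \right)} = -29739 + \frac{34 \left(14 + 64\right)}{-1 + 34 \left(-116\right)} = -29739 + 34 \frac{1}{-1 - 3944} \cdot 78 = -29739 + 34 \frac{1}{-3945} \cdot 78 = -29739 + 34 \left(- \frac{1}{3945}\right) 78 = -29739 - \frac{884}{1315} = - \frac{39107669}{1315}$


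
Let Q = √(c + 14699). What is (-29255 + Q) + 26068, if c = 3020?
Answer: -3187 + √17719 ≈ -3053.9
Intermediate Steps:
Q = √17719 (Q = √(3020 + 14699) = √17719 ≈ 133.11)
(-29255 + Q) + 26068 = (-29255 + √17719) + 26068 = -3187 + √17719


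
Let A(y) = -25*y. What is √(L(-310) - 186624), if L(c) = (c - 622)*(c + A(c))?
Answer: 8*I*√111261 ≈ 2668.5*I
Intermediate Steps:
L(c) = -24*c*(-622 + c) (L(c) = (c - 622)*(c - 25*c) = (-622 + c)*(-24*c) = -24*c*(-622 + c))
√(L(-310) - 186624) = √(24*(-310)*(622 - 1*(-310)) - 186624) = √(24*(-310)*(622 + 310) - 186624) = √(24*(-310)*932 - 186624) = √(-6934080 - 186624) = √(-7120704) = 8*I*√111261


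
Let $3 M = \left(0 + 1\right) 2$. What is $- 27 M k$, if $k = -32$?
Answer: $576$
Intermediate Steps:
$M = \frac{2}{3}$ ($M = \frac{\left(0 + 1\right) 2}{3} = \frac{1 \cdot 2}{3} = \frac{1}{3} \cdot 2 = \frac{2}{3} \approx 0.66667$)
$- 27 M k = \left(-27\right) \frac{2}{3} \left(-32\right) = \left(-18\right) \left(-32\right) = 576$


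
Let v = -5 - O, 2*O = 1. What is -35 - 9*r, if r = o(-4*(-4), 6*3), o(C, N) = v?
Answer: 29/2 ≈ 14.500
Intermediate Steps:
O = ½ (O = (½)*1 = ½ ≈ 0.50000)
v = -11/2 (v = -5 - 1*½ = -5 - ½ = -11/2 ≈ -5.5000)
o(C, N) = -11/2
r = -11/2 ≈ -5.5000
-35 - 9*r = -35 - 9*(-11/2) = -35 + 99/2 = 29/2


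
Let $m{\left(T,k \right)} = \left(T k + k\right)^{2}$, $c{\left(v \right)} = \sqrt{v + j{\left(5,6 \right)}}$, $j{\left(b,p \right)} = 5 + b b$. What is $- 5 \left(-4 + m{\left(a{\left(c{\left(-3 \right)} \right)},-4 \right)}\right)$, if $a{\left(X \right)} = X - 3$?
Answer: $-2460 + 960 \sqrt{3} \approx -797.23$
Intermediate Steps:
$j{\left(b,p \right)} = 5 + b^{2}$
$c{\left(v \right)} = \sqrt{30 + v}$ ($c{\left(v \right)} = \sqrt{v + \left(5 + 5^{2}\right)} = \sqrt{v + \left(5 + 25\right)} = \sqrt{v + 30} = \sqrt{30 + v}$)
$a{\left(X \right)} = -3 + X$
$m{\left(T,k \right)} = \left(k + T k\right)^{2}$
$- 5 \left(-4 + m{\left(a{\left(c{\left(-3 \right)} \right)},-4 \right)}\right) = - 5 \left(-4 + \left(-4\right)^{2} \left(1 - \left(3 - \sqrt{30 - 3}\right)\right)^{2}\right) = - 5 \left(-4 + 16 \left(1 - \left(3 - \sqrt{27}\right)\right)^{2}\right) = - 5 \left(-4 + 16 \left(1 - \left(3 - 3 \sqrt{3}\right)\right)^{2}\right) = - 5 \left(-4 + 16 \left(-2 + 3 \sqrt{3}\right)^{2}\right) = 20 - 80 \left(-2 + 3 \sqrt{3}\right)^{2}$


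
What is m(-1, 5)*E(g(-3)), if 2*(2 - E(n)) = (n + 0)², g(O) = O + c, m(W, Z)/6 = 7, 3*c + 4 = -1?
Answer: -1120/3 ≈ -373.33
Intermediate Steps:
c = -5/3 (c = -4/3 + (⅓)*(-1) = -4/3 - ⅓ = -5/3 ≈ -1.6667)
m(W, Z) = 42 (m(W, Z) = 6*7 = 42)
g(O) = -5/3 + O (g(O) = O - 5/3 = -5/3 + O)
E(n) = 2 - n²/2 (E(n) = 2 - (n + 0)²/2 = 2 - n²/2)
m(-1, 5)*E(g(-3)) = 42*(2 - (-5/3 - 3)²/2) = 42*(2 - (-14/3)²/2) = 42*(2 - ½*196/9) = 42*(2 - 98/9) = 42*(-80/9) = -1120/3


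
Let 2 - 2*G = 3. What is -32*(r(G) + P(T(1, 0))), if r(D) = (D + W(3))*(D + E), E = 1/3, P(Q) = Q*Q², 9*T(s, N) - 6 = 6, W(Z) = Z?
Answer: -1688/27 ≈ -62.518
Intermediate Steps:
T(s, N) = 4/3 (T(s, N) = ⅔ + (⅑)*6 = ⅔ + ⅔ = 4/3)
P(Q) = Q³
G = -½ (G = 1 - ½*3 = 1 - 3/2 = -½ ≈ -0.50000)
E = ⅓ ≈ 0.33333
r(D) = (3 + D)*(⅓ + D) (r(D) = (D + 3)*(D + ⅓) = (3 + D)*(⅓ + D))
-32*(r(G) + P(T(1, 0))) = -32*((1 + (-½)² + (10/3)*(-½)) + (4/3)³) = -32*((1 + ¼ - 5/3) + 64/27) = -32*(-5/12 + 64/27) = -32*211/108 = -1688/27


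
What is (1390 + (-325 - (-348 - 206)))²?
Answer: 2621161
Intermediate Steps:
(1390 + (-325 - (-348 - 206)))² = (1390 + (-325 - 1*(-554)))² = (1390 + (-325 + 554))² = (1390 + 229)² = 1619² = 2621161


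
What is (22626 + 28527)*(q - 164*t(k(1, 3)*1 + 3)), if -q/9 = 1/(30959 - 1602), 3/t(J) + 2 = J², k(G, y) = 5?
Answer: -11917165563/29357 ≈ -4.0594e+5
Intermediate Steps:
t(J) = 3/(-2 + J²)
q = -9/29357 (q = -9/(30959 - 1602) = -9/29357 ≈ -0.00030657)
(22626 + 28527)*(q - 164*t(k(1, 3)*1 + 3)) = (22626 + 28527)*(-9/29357 - 492/(-2 + (5*1 + 3)²)) = 51153*(-9/29357 - 492/(-2 + (5 + 3)²)) = 51153*(-9/29357 - 492/(-2 + 8²)) = 51153*(-9/29357 - 492/(-2 + 64)) = 51153*(-9/29357 - 492/62) = 51153*(-9/29357 - 164*3/62) = 51153*(-9/29357 - 246/31) = 51153*(-232971/29357) = -11917165563/29357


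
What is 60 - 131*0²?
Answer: 60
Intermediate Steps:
60 - 131*0² = 60 - 131*0 = 60 + 0 = 60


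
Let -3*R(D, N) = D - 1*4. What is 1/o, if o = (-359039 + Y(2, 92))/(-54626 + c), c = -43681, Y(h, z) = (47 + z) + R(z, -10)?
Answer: 294921/1076788 ≈ 0.27389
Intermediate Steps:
R(D, N) = 4/3 - D/3 (R(D, N) = -(D - 1*4)/3 = -(D - 4)/3 = -(-4 + D)/3 = 4/3 - D/3)
Y(h, z) = 145/3 + 2*z/3 (Y(h, z) = (47 + z) + (4/3 - z/3) = 145/3 + 2*z/3)
o = 1076788/294921 (o = (-359039 + (145/3 + (⅔)*92))/(-54626 - 43681) = (-359039 + (145/3 + 184/3))/(-98307) = (-359039 + 329/3)*(-1/98307) = -1076788/3*(-1/98307) = 1076788/294921 ≈ 3.6511)
1/o = 1/(1076788/294921) = 294921/1076788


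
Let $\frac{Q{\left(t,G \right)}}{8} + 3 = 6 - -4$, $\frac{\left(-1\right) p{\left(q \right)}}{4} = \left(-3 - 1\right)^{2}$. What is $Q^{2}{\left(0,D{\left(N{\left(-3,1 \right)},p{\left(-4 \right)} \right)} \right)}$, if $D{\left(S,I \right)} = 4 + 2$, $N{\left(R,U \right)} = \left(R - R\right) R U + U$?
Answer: $3136$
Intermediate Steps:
$N{\left(R,U \right)} = U$ ($N{\left(R,U \right)} = 0 R U + U = 0 U + U = 0 + U = U$)
$p{\left(q \right)} = -64$ ($p{\left(q \right)} = - 4 \left(-3 - 1\right)^{2} = - 4 \left(-4\right)^{2} = \left(-4\right) 16 = -64$)
$D{\left(S,I \right)} = 6$
$Q{\left(t,G \right)} = 56$ ($Q{\left(t,G \right)} = -24 + 8 \left(6 - -4\right) = -24 + 8 \left(6 + 4\right) = -24 + 8 \cdot 10 = -24 + 80 = 56$)
$Q^{2}{\left(0,D{\left(N{\left(-3,1 \right)},p{\left(-4 \right)} \right)} \right)} = 56^{2} = 3136$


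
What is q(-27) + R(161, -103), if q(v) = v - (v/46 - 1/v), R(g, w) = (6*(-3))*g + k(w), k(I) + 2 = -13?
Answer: -3650797/1242 ≈ -2939.4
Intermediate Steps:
k(I) = -15 (k(I) = -2 - 13 = -15)
R(g, w) = -15 - 18*g (R(g, w) = (6*(-3))*g - 15 = -18*g - 15 = -15 - 18*g)
q(v) = 1/v + 45*v/46 (q(v) = v - (v*(1/46) - 1/v) = v - (v/46 - 1/v) = v - (-1/v + v/46) = v + (1/v - v/46) = 1/v + 45*v/46)
q(-27) + R(161, -103) = (1/(-27) + (45/46)*(-27)) + (-15 - 18*161) = (-1/27 - 1215/46) + (-15 - 2898) = -32851/1242 - 2913 = -3650797/1242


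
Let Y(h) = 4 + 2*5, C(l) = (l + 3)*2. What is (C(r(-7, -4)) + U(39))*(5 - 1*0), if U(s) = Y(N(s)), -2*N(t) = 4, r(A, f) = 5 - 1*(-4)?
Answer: 190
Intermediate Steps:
r(A, f) = 9 (r(A, f) = 5 + 4 = 9)
N(t) = -2 (N(t) = -½*4 = -2)
C(l) = 6 + 2*l (C(l) = (3 + l)*2 = 6 + 2*l)
Y(h) = 14 (Y(h) = 4 + 10 = 14)
U(s) = 14
(C(r(-7, -4)) + U(39))*(5 - 1*0) = ((6 + 2*9) + 14)*(5 - 1*0) = ((6 + 18) + 14)*(5 + 0) = (24 + 14)*5 = 38*5 = 190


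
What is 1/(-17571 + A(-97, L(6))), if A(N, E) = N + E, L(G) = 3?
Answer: -1/17665 ≈ -5.6609e-5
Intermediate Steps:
A(N, E) = E + N
1/(-17571 + A(-97, L(6))) = 1/(-17571 + (3 - 97)) = 1/(-17571 - 94) = 1/(-17665) = -1/17665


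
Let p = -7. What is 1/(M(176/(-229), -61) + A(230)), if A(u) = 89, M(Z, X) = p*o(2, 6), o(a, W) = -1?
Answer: 1/96 ≈ 0.010417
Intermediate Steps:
M(Z, X) = 7 (M(Z, X) = -7*(-1) = 7)
1/(M(176/(-229), -61) + A(230)) = 1/(7 + 89) = 1/96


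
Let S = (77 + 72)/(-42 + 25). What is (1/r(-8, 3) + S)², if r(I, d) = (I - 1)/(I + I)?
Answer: 1142761/23409 ≈ 48.817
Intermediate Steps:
r(I, d) = (-1 + I)/(2*I) (r(I, d) = (-1 + I)/((2*I)) = (-1 + I)*(1/(2*I)) = (-1 + I)/(2*I))
S = -149/17 (S = 149/(-17) = 149*(-1/17) = -149/17 ≈ -8.7647)
(1/r(-8, 3) + S)² = (1/((½)*(-1 - 8)/(-8)) - 149/17)² = (1/((½)*(-⅛)*(-9)) - 149/17)² = (1/(9/16) - 149/17)² = (16/9 - 149/17)² = (-1069/153)² = 1142761/23409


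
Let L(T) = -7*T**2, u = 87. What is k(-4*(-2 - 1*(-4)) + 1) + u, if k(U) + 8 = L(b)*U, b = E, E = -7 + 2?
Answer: 1304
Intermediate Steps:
E = -5
b = -5
k(U) = -8 - 175*U (k(U) = -8 + (-7*(-5)**2)*U = -8 + (-7*25)*U = -8 - 175*U)
k(-4*(-2 - 1*(-4)) + 1) + u = (-8 - 175*(-4*(-2 - 1*(-4)) + 1)) + 87 = (-8 - 175*(-4*(-2 + 4) + 1)) + 87 = (-8 - 175*(-4*2 + 1)) + 87 = (-8 - 175*(-8 + 1)) + 87 = (-8 - 175*(-7)) + 87 = (-8 + 1225) + 87 = 1217 + 87 = 1304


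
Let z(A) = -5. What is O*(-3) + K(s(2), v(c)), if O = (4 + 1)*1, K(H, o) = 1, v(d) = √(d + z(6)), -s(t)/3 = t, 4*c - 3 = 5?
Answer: -14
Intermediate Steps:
c = 2 (c = ¾ + (¼)*5 = ¾ + 5/4 = 2)
s(t) = -3*t
v(d) = √(-5 + d) (v(d) = √(d - 5) = √(-5 + d))
O = 5 (O = 5*1 = 5)
O*(-3) + K(s(2), v(c)) = 5*(-3) + 1 = -15 + 1 = -14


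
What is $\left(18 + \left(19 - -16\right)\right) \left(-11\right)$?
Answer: $-583$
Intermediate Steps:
$\left(18 + \left(19 - -16\right)\right) \left(-11\right) = \left(18 + \left(19 + 16\right)\right) \left(-11\right) = \left(18 + 35\right) \left(-11\right) = 53 \left(-11\right) = -583$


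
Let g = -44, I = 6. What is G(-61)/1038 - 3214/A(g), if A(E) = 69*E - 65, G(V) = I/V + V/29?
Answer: 5889539113/5694124422 ≈ 1.0343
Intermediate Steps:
G(V) = 6/V + V/29
A(E) = -65 + 69*E
G(-61)/1038 - 3214/A(g) = (6/(-61) + (1/29)*(-61))/1038 - 3214/(-65 + 69*(-44)) = (6*(-1/61) - 61/29)*(1/1038) - 3214/(-65 - 3036) = (-6/61 - 61/29)*(1/1038) - 3214/(-3101) = -3895/1769*1/1038 - 3214*(-1/3101) = -3895/1836222 + 3214/3101 = 5889539113/5694124422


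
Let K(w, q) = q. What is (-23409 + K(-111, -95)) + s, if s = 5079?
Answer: -18425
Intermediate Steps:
(-23409 + K(-111, -95)) + s = (-23409 - 95) + 5079 = -23504 + 5079 = -18425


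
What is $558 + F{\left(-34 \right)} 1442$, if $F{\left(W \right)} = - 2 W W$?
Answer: $-3333346$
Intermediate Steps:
$F{\left(W \right)} = - 2 W^{2}$
$558 + F{\left(-34 \right)} 1442 = 558 + - 2 \left(-34\right)^{2} \cdot 1442 = 558 + \left(-2\right) 1156 \cdot 1442 = 558 - 3333904 = -3333346$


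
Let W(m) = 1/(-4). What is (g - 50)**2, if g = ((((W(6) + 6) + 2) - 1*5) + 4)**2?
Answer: 5041/256 ≈ 19.691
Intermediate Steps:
W(m) = -1/4
g = 729/16 (g = ((((-1/4 + 6) + 2) - 1*5) + 4)**2 = (((23/4 + 2) - 5) + 4)**2 = ((31/4 - 5) + 4)**2 = (11/4 + 4)**2 = (27/4)**2 = 729/16 ≈ 45.563)
(g - 50)**2 = (729/16 - 50)**2 = (-71/16)**2 = 5041/256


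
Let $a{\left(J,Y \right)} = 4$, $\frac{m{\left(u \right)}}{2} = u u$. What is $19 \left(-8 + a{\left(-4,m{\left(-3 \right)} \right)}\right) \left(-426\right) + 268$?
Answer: $32644$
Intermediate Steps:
$m{\left(u \right)} = 2 u^{2}$ ($m{\left(u \right)} = 2 u u = 2 u^{2}$)
$19 \left(-8 + a{\left(-4,m{\left(-3 \right)} \right)}\right) \left(-426\right) + 268 = 19 \left(-8 + 4\right) \left(-426\right) + 268 = 19 \left(-4\right) \left(-426\right) + 268 = \left(-76\right) \left(-426\right) + 268 = 32376 + 268 = 32644$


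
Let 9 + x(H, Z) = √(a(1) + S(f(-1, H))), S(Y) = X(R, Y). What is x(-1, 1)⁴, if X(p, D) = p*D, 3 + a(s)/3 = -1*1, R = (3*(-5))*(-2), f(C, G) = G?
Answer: (9 - I*√42)⁴ ≈ -12087.0 - 9099.0*I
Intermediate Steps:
R = 30 (R = -15*(-2) = 30)
a(s) = -12 (a(s) = -9 + 3*(-1*1) = -9 + 3*(-1) = -9 - 3 = -12)
X(p, D) = D*p
S(Y) = 30*Y (S(Y) = Y*30 = 30*Y)
x(H, Z) = -9 + √(-12 + 30*H)
x(-1, 1)⁴ = (-9 + √(-12 + 30*(-1)))⁴ = (-9 + √(-12 - 30))⁴ = (-9 + √(-42))⁴ = (-9 + I*√42)⁴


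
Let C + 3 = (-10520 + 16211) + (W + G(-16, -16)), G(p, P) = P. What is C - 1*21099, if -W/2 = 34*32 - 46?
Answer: -17511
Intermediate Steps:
W = -2084 (W = -2*(34*32 - 46) = -2*(1088 - 46) = -2*1042 = -2084)
C = 3588 (C = -3 + ((-10520 + 16211) + (-2084 - 16)) = -3 + (5691 - 2100) = -3 + 3591 = 3588)
C - 1*21099 = 3588 - 1*21099 = 3588 - 21099 = -17511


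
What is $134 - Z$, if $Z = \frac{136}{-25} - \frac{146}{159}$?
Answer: $\frac{557924}{3975} \approx 140.36$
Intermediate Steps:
$Z = - \frac{25274}{3975}$ ($Z = 136 \left(- \frac{1}{25}\right) - \frac{146}{159} = - \frac{136}{25} - \frac{146}{159} = - \frac{25274}{3975} \approx -6.3582$)
$134 - Z = 134 - - \frac{25274}{3975} = 134 + \frac{25274}{3975} = \frac{557924}{3975}$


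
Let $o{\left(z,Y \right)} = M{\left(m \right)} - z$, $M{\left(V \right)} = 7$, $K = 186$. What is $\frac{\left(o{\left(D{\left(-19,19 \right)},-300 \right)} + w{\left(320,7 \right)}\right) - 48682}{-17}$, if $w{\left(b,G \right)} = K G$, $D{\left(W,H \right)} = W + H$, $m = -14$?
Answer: $\frac{47373}{17} \approx 2786.6$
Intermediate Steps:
$D{\left(W,H \right)} = H + W$
$o{\left(z,Y \right)} = 7 - z$
$w{\left(b,G \right)} = 186 G$
$\frac{\left(o{\left(D{\left(-19,19 \right)},-300 \right)} + w{\left(320,7 \right)}\right) - 48682}{-17} = \frac{\left(\left(7 - \left(19 - 19\right)\right) + 186 \cdot 7\right) - 48682}{-17} = - \frac{\left(\left(7 - 0\right) + 1302\right) - 48682}{17} = - \frac{\left(\left(7 + 0\right) + 1302\right) - 48682}{17} = - \frac{\left(7 + 1302\right) - 48682}{17} = - \frac{1309 - 48682}{17} = \left(- \frac{1}{17}\right) \left(-47373\right) = \frac{47373}{17}$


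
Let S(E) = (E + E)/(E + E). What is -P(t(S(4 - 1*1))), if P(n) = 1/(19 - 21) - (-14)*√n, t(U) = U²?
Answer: -27/2 ≈ -13.500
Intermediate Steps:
S(E) = 1 (S(E) = (2*E)/((2*E)) = (2*E)*(1/(2*E)) = 1)
P(n) = -½ + 14*√n (P(n) = 1/(-2) + 14*√n = -½ + 14*√n)
-P(t(S(4 - 1*1))) = -(-½ + 14*√(1²)) = -(-½ + 14*√1) = -(-½ + 14*1) = -(-½ + 14) = -1*27/2 = -27/2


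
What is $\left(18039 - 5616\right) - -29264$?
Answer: $41687$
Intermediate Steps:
$\left(18039 - 5616\right) - -29264 = 12423 + 29264 = 41687$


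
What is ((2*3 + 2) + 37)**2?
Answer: 2025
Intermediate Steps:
((2*3 + 2) + 37)**2 = ((6 + 2) + 37)**2 = (8 + 37)**2 = 45**2 = 2025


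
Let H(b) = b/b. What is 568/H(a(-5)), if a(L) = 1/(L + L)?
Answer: 568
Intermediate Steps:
a(L) = 1/(2*L)
H(b) = 1
568/H(a(-5)) = 568/1 = 568*1 = 568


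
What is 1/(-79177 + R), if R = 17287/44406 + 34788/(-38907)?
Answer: -63989046/5066492999239 ≈ -1.2630e-5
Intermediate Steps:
R = -32304097/63989046 (R = 17287*(1/44406) + 34788*(-1/38907) = 17287/44406 - 11596/12969 = -32304097/63989046 ≈ -0.50484)
1/(-79177 + R) = 1/(-79177 - 32304097/63989046) = 1/(-5066492999239/63989046) = -63989046/5066492999239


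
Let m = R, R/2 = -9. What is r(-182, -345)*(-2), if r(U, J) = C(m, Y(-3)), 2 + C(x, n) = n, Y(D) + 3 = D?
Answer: 16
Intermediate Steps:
R = -18 (R = 2*(-9) = -18)
m = -18
Y(D) = -3 + D
C(x, n) = -2 + n
r(U, J) = -8 (r(U, J) = -2 + (-3 - 3) = -2 - 6 = -8)
r(-182, -345)*(-2) = -8*(-2) = 16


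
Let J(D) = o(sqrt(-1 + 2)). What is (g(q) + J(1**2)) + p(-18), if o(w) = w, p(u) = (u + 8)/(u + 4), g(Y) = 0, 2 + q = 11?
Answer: 12/7 ≈ 1.7143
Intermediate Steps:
q = 9 (q = -2 + 11 = 9)
p(u) = (8 + u)/(4 + u)
J(D) = 1 (J(D) = sqrt(-1 + 2) = sqrt(1) = 1)
(g(q) + J(1**2)) + p(-18) = (0 + 1) + (8 - 18)/(4 - 18) = 1 - 10/(-14) = 1 - 1/14*(-10) = 1 + 5/7 = 12/7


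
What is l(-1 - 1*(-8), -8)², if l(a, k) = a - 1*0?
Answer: 49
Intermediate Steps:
l(a, k) = a (l(a, k) = a + 0 = a)
l(-1 - 1*(-8), -8)² = (-1 - 1*(-8))² = (-1 + 8)² = 7² = 49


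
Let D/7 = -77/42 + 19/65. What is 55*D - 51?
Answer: -50255/78 ≈ -644.29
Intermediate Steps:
D = -4207/390 (D = 7*(-77/42 + 19/65) = 7*(-77*1/42 + 19*(1/65)) = 7*(-11/6 + 19/65) = 7*(-601/390) = -4207/390 ≈ -10.787)
55*D - 51 = 55*(-4207/390) - 51 = -46277/78 - 51 = -50255/78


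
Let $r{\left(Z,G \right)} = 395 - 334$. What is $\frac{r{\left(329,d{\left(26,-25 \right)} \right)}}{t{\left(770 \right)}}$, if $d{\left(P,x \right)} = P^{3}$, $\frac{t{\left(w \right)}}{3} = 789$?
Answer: $\frac{61}{2367} \approx 0.025771$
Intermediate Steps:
$t{\left(w \right)} = 2367$ ($t{\left(w \right)} = 3 \cdot 789 = 2367$)
$r{\left(Z,G \right)} = 61$ ($r{\left(Z,G \right)} = 395 - 334 = 61$)
$\frac{r{\left(329,d{\left(26,-25 \right)} \right)}}{t{\left(770 \right)}} = \frac{61}{2367}$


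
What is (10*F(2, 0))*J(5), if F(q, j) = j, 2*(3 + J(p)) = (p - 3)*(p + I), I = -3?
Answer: 0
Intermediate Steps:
J(p) = -3 + (-3 + p)²/2 (J(p) = -3 + ((p - 3)*(p - 3))/2 = -3 + ((-3 + p)*(-3 + p))/2 = -3 + (-3 + p)²/2)
(10*F(2, 0))*J(5) = (10*0)*(3/2 + (½)*5² - 3*5) = 0*(3/2 + (½)*25 - 15) = 0*(3/2 + 25/2 - 15) = 0*(-1) = 0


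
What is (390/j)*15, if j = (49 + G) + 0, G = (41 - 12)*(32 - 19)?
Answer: 975/71 ≈ 13.732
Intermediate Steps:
G = 377 (G = 29*13 = 377)
j = 426 (j = (49 + 377) + 0 = 426 + 0 = 426)
(390/j)*15 = (390/426)*15 = (390*(1/426))*15 = (65/71)*15 = 975/71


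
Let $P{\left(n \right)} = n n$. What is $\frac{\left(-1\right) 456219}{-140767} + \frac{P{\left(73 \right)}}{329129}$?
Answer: $\frac{150905050594}{46330501943} \approx 3.2571$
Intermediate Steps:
$P{\left(n \right)} = n^{2}$
$\frac{\left(-1\right) 456219}{-140767} + \frac{P{\left(73 \right)}}{329129} = \frac{\left(-1\right) 456219}{-140767} + \frac{73^{2}}{329129} = \left(-456219\right) \left(- \frac{1}{140767}\right) + 5329 \cdot \frac{1}{329129} = \frac{456219}{140767} + \frac{5329}{329129} = \frac{150905050594}{46330501943}$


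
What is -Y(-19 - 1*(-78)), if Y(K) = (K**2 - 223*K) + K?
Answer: 9617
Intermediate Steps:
Y(K) = K**2 - 222*K
-Y(-19 - 1*(-78)) = -(-19 - 1*(-78))*(-222 + (-19 - 1*(-78))) = -(-19 + 78)*(-222 + (-19 + 78)) = -59*(-222 + 59) = -59*(-163) = -1*(-9617) = 9617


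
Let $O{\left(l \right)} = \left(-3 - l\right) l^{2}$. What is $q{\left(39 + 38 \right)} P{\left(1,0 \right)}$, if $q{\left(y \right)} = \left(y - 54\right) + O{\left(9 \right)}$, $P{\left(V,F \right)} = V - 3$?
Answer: $1898$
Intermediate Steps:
$O{\left(l \right)} = l^{2} \left(-3 - l\right)$
$P{\left(V,F \right)} = -3 + V$
$q{\left(y \right)} = -1026 + y$ ($q{\left(y \right)} = \left(y - 54\right) + 9^{2} \left(-3 - 9\right) = \left(-54 + y\right) + 81 \left(-3 - 9\right) = \left(-54 + y\right) + 81 \left(-12\right) = \left(-54 + y\right) - 972 = -1026 + y$)
$q{\left(39 + 38 \right)} P{\left(1,0 \right)} = \left(-1026 + \left(39 + 38\right)\right) \left(-3 + 1\right) = \left(-1026 + 77\right) \left(-2\right) = \left(-949\right) \left(-2\right) = 1898$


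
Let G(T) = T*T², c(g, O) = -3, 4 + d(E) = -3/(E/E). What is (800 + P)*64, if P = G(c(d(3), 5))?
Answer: 49472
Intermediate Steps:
d(E) = -7 (d(E) = -4 - 3/(E/E) = -4 - 3/1 = -4 - 3*1 = -4 - 3 = -7)
G(T) = T³
P = -27 (P = (-3)³ = -27)
(800 + P)*64 = (800 - 27)*64 = 773*64 = 49472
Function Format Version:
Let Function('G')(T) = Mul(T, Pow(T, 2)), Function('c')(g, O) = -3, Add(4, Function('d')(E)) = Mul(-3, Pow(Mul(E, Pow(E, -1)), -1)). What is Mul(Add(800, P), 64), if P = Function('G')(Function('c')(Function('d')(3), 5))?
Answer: 49472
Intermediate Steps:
Function('d')(E) = -7 (Function('d')(E) = Add(-4, Mul(-3, Pow(Mul(E, Pow(E, -1)), -1))) = Add(-4, Mul(-3, Pow(1, -1))) = Add(-4, Mul(-3, 1)) = Add(-4, -3) = -7)
Function('G')(T) = Pow(T, 3)
P = -27 (P = Pow(-3, 3) = -27)
Mul(Add(800, P), 64) = Mul(Add(800, -27), 64) = Mul(773, 64) = 49472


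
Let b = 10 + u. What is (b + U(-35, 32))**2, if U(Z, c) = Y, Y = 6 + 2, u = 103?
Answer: 14641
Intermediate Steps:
Y = 8
U(Z, c) = 8
b = 113 (b = 10 + 103 = 113)
(b + U(-35, 32))**2 = (113 + 8)**2 = 121**2 = 14641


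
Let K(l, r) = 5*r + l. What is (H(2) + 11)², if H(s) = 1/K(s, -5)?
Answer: 63504/529 ≈ 120.05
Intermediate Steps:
K(l, r) = l + 5*r
H(s) = 1/(-25 + s) (H(s) = 1/(s + 5*(-5)) = 1/(s - 25) = 1/(-25 + s))
(H(2) + 11)² = (1/(-25 + 2) + 11)² = (1/(-23) + 11)² = (-1/23 + 11)² = (252/23)² = 63504/529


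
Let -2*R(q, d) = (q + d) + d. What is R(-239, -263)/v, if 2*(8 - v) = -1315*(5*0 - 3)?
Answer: -765/3929 ≈ -0.19471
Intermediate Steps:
R(q, d) = -d - q/2 (R(q, d) = -((q + d) + d)/2 = -((d + q) + d)/2 = -(q + 2*d)/2 = -d - q/2)
v = -3929/2 (v = 8 - (-1315)*(5*0 - 3)/2 = 8 - (-1315)*(0 - 3)/2 = 8 - (-1315)*(-3)/2 = 8 - ½*3945 = 8 - 3945/2 = -3929/2 ≈ -1964.5)
R(-239, -263)/v = (-1*(-263) - ½*(-239))/(-3929/2) = (263 + 239/2)*(-2/3929) = (765/2)*(-2/3929) = -765/3929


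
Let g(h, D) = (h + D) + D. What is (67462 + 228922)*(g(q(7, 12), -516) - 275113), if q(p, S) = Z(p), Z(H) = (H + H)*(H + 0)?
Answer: -81815914048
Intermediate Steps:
Z(H) = 2*H**2 (Z(H) = (2*H)*H = 2*H**2)
q(p, S) = 2*p**2
g(h, D) = h + 2*D (g(h, D) = (D + h) + D = h + 2*D)
(67462 + 228922)*(g(q(7, 12), -516) - 275113) = (67462 + 228922)*((2*7**2 + 2*(-516)) - 275113) = 296384*((2*49 - 1032) - 275113) = 296384*((98 - 1032) - 275113) = 296384*(-934 - 275113) = 296384*(-276047) = -81815914048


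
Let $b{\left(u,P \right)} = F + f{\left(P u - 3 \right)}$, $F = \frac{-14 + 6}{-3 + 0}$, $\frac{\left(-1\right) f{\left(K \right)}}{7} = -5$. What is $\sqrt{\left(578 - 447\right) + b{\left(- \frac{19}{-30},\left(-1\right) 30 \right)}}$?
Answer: $\frac{\sqrt{1518}}{3} \approx 12.987$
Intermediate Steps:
$f{\left(K \right)} = 35$ ($f{\left(K \right)} = \left(-7\right) \left(-5\right) = 35$)
$F = \frac{8}{3}$ ($F = - \frac{8}{-3} = \left(-8\right) \left(- \frac{1}{3}\right) = \frac{8}{3} \approx 2.6667$)
$b{\left(u,P \right)} = \frac{113}{3}$ ($b{\left(u,P \right)} = \frac{8}{3} + 35 = \frac{113}{3}$)
$\sqrt{\left(578 - 447\right) + b{\left(- \frac{19}{-30},\left(-1\right) 30 \right)}} = \sqrt{\left(578 - 447\right) + \frac{113}{3}} = \sqrt{131 + \frac{113}{3}} = \sqrt{\frac{506}{3}} = \frac{\sqrt{1518}}{3}$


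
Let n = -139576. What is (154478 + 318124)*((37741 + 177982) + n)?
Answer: 35987224494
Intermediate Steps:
(154478 + 318124)*((37741 + 177982) + n) = (154478 + 318124)*((37741 + 177982) - 139576) = 472602*(215723 - 139576) = 472602*76147 = 35987224494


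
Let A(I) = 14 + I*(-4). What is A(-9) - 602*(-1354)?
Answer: 815158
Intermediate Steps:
A(I) = 14 - 4*I
A(-9) - 602*(-1354) = (14 - 4*(-9)) - 602*(-1354) = (14 + 36) + 815108 = 50 + 815108 = 815158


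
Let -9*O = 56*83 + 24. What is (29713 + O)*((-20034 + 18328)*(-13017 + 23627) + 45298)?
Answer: -1581318696230/3 ≈ -5.2711e+11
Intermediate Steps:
O = -4672/9 (O = -(56*83 + 24)/9 = -(4648 + 24)/9 = -⅑*4672 = -4672/9 ≈ -519.11)
(29713 + O)*((-20034 + 18328)*(-13017 + 23627) + 45298) = (29713 - 4672/9)*((-20034 + 18328)*(-13017 + 23627) + 45298) = 262745*(-1706*10610 + 45298)/9 = 262745*(-18100660 + 45298)/9 = (262745/9)*(-18055362) = -1581318696230/3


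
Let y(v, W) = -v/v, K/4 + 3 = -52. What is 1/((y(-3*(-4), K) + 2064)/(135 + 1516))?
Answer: 1651/2063 ≈ 0.80029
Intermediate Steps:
K = -220 (K = -12 + 4*(-52) = -12 - 208 = -220)
y(v, W) = -1 (y(v, W) = -1*1 = -1)
1/((y(-3*(-4), K) + 2064)/(135 + 1516)) = 1/((-1 + 2064)/(135 + 1516)) = 1/(2063/1651) = 1651/2063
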